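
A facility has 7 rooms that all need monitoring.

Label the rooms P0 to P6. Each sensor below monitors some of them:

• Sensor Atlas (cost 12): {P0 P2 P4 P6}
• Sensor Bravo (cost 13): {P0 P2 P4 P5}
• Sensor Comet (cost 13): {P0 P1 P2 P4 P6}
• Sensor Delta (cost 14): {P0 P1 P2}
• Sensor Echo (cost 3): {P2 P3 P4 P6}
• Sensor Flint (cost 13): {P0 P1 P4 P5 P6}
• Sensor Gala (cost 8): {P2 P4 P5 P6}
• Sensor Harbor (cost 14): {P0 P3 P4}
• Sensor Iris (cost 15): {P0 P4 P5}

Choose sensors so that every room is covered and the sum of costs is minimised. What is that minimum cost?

16

Echo, Flint together cover every room (Echo ∪ Flint = {P0, P1, P2, P3, P4, P5, P6}); total cost 3 + 13 = 16.
No covering selection has total cost below 16.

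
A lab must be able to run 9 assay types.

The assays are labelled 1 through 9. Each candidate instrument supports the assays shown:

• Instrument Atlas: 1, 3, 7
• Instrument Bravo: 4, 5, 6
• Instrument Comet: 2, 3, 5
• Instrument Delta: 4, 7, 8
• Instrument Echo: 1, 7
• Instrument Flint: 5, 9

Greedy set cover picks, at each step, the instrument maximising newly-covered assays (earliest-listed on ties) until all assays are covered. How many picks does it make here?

5

Greedy: pick Atlas (covers 3 new) → pick Bravo (covers 3 new) → pick Comet (covers 1 new) → pick Delta (covers 1 new) → pick Flint (covers 1 new). Total picks: 5.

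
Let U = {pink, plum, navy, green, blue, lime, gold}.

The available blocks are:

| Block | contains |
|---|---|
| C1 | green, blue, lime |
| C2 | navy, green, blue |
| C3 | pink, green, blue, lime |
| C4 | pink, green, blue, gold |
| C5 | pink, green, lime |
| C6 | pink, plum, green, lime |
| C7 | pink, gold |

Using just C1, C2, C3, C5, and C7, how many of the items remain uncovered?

Union of C1, C2, C3, C5, C7 = {pink, navy, green, blue, lime, gold}.
Not covered: plum — 1 item.

1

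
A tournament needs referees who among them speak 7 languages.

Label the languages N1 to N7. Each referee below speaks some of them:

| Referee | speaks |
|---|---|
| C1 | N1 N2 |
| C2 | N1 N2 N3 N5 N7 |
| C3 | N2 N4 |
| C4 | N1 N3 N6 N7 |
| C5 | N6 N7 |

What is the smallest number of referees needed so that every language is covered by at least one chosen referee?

C2 and C3 and C5 together: C2 ∪ C3 ∪ C5 = {N1, N2, N3, N4, N5, N6, N7} — every language is covered.
Only C3 contains N4, so C3 is forced; the remaining 5 languages need at least 2 more referees (each remaining referee adds at most 4) — so at least 3 referees are needed, and 3 is optimal.

3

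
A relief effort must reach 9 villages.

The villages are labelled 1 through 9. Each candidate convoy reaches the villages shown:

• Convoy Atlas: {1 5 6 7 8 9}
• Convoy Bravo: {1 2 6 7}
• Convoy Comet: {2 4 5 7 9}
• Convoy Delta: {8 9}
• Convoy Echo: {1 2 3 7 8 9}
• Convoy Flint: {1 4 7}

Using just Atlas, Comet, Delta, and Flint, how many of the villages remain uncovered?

1

Union of Atlas, Comet, Delta, Flint = {1, 2, 4, 5, 6, 7, 8, 9}.
Not covered: 3 — 1 village.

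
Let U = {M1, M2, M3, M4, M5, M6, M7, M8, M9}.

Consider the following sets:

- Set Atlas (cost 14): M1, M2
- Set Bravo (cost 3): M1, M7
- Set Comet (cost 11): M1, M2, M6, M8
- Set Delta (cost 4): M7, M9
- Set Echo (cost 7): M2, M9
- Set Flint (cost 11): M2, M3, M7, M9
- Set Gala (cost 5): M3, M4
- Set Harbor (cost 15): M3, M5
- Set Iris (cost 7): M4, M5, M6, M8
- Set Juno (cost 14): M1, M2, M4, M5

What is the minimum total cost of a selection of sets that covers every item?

Bravo, Flint, Iris together cover every item (Bravo ∪ Flint ∪ Iris = {M1, M2, M3, M4, M5, M6, M7, M8, M9}); total cost 3 + 11 + 7 = 21.
The greedy pick Bravo, Iris, Echo, Gala costs 22; no covering selection beats 21.

21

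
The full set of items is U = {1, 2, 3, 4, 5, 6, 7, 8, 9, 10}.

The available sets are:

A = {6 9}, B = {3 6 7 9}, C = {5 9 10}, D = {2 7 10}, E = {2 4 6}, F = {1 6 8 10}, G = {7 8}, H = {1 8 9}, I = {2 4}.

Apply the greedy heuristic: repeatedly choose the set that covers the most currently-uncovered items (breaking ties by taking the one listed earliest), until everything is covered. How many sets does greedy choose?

Greedy: pick B (covers 4 new) → pick F (covers 3 new) → pick E (covers 2 new) → pick C (covers 1 new). Total picks: 4.

4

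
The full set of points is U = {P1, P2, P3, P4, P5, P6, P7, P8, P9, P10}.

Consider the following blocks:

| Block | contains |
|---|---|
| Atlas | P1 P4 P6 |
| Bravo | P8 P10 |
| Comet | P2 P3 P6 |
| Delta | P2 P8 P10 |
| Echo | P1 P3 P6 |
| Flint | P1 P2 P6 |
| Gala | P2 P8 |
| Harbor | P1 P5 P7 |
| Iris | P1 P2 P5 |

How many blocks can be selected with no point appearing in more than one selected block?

Bravo, Comet, Harbor are pairwise disjoint (Bravo={P8,P10}; Comet={P2,P3,P6}; Harbor={P1,P5,P7}).
Every remaining block overlaps one of these, and no 4 of the listed blocks are pairwise disjoint, so 3 is the maximum.

3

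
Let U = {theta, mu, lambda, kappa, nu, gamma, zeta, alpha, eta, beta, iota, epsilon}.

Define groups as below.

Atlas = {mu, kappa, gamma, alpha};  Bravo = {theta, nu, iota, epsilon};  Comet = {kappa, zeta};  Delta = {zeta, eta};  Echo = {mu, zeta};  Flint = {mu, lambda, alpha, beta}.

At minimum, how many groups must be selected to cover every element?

4

Take {Atlas, Bravo, Delta, Flint}. Their union is {theta, mu, lambda, kappa, nu, gamma, zeta, alpha, eta, beta, iota, epsilon}, which is all 12 elements.
Only Delta contains eta, so Delta is forced; the remaining 10 elements need at least 3 more groups (each remaining group adds at most 4) — so at least 4 groups are needed, and 4 is optimal.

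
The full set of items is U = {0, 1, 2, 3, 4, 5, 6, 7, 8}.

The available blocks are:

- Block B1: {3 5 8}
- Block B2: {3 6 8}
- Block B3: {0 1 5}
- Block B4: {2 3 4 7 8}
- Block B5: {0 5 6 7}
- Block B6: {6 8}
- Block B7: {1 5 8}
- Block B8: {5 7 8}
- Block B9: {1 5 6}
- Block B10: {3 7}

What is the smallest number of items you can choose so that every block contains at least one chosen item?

3

The 3 items {3, 5, 8} hit every block.
The blocks B3, B6, B10 are pairwise disjoint, so any hitting set needs a separate item for each — at least 3. Hence 3 is optimal.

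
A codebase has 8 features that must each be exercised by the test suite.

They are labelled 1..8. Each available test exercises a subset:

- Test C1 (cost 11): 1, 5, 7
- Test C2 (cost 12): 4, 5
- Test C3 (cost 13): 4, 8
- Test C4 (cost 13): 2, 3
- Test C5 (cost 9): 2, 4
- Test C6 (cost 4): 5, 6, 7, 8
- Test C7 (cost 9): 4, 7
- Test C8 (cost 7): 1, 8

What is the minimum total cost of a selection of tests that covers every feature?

33

C4, C5, C6, C8 together cover every feature (C4 ∪ C5 ∪ C6 ∪ C8 = {1, 2, 3, 4, 5, 6, 7, 8}); total cost 13 + 9 + 4 + 7 = 33.
No covering selection has total cost below 33.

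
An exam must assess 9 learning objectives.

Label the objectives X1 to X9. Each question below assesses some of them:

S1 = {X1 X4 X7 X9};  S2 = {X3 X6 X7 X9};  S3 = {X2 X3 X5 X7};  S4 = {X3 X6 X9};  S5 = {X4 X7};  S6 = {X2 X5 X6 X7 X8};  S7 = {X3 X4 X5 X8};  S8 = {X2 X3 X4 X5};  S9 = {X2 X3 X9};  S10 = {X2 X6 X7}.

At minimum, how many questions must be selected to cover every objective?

3

Take {S1, S6, S7}. Their union is {X1, X2, X3, X4, X5, X6, X7, X8, X9}, which is all 9 objectives.
Only S1 contains X1, so S1 is forced; the remaining 5 objectives need at least 2 more questions (each remaining question adds at most 4) — so at least 3 questions are needed, and 3 is optimal.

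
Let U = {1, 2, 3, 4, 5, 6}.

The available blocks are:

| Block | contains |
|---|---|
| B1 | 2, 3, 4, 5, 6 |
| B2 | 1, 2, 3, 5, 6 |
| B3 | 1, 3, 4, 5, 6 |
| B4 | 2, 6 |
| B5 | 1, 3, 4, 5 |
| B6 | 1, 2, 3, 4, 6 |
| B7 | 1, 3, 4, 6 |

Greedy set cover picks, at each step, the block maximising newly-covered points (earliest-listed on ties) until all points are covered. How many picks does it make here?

2

Greedy: pick B1 (covers 5 new) → pick B2 (covers 1 new). Total picks: 2.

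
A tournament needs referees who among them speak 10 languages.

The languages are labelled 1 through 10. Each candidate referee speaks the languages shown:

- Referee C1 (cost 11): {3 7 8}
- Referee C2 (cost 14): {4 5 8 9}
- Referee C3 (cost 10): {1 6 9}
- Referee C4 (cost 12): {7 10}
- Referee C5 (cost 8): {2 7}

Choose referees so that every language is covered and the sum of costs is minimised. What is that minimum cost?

C1, C2, C3, C4, C5 together cover every language (C1 ∪ C2 ∪ C3 ∪ C4 ∪ C5 = {1, 2, 3, 4, 5, 6, 7, 8, 9, 10}); total cost 11 + 14 + 10 + 12 + 8 = 55.
No covering selection has total cost below 55.

55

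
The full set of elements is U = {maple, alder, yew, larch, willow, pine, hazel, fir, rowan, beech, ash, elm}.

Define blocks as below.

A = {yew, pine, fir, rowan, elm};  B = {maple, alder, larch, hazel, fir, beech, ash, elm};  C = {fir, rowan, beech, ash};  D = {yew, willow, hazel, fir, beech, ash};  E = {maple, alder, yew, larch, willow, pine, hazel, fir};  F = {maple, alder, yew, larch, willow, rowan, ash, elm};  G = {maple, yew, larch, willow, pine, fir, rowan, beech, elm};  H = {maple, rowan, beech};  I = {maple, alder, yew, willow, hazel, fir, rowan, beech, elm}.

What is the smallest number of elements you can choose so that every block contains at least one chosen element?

T = {fir, rowan} meets every block (each contains at least one member of T), and |T| = 2.
No single element lies in every block, so at least 2 are needed and 2 is optimal.

2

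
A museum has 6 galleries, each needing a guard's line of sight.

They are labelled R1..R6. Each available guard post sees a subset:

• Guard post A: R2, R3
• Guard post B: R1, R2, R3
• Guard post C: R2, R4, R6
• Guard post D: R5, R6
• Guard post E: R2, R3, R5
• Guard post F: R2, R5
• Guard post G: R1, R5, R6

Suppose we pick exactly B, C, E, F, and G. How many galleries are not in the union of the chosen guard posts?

0

Union of B, C, E, F, G = {R1, R2, R3, R4, R5, R6} — that's every gallery, so 0 are uncovered.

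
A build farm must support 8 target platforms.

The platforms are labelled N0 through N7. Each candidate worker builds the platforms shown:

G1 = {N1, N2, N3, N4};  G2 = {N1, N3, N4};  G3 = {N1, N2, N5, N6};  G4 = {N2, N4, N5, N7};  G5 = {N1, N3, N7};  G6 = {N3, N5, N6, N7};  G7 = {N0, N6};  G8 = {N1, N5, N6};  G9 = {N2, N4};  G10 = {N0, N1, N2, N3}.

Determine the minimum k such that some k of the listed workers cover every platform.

G4 and G5 and G7 together: G4 ∪ G5 ∪ G7 = {N0, N1, N2, N3, N4, N5, N6, N7} — every platform is covered.
No 2 of the 10 workers cover everything (all 45 combinations miss at least one platform), so 3 is optimal.

3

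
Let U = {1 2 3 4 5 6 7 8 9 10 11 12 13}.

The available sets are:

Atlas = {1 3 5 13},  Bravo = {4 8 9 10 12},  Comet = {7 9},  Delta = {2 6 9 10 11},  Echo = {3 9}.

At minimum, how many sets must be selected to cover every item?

Atlas and Bravo and Comet and Delta together: Atlas ∪ Bravo ∪ Comet ∪ Delta = {1, 2, 3, 4, 5, 6, 7, 8, 9, 10, 11, 12, 13} — every item is covered.
Only Comet contains 7, so Comet is forced; the remaining 11 items need at least 3 more sets (each remaining set adds at most 4) — so at least 4 sets are needed, and 4 is optimal.

4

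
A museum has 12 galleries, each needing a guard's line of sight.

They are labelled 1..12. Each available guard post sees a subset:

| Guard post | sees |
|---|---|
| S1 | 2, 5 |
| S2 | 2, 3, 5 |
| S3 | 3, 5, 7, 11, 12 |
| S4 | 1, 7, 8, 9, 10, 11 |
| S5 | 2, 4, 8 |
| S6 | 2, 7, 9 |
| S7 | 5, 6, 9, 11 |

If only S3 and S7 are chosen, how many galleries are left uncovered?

5

Union of S3, S7 = {3, 5, 6, 7, 9, 11, 12}.
Not covered: 1, 2, 4, 8, 10 — 5 galleries.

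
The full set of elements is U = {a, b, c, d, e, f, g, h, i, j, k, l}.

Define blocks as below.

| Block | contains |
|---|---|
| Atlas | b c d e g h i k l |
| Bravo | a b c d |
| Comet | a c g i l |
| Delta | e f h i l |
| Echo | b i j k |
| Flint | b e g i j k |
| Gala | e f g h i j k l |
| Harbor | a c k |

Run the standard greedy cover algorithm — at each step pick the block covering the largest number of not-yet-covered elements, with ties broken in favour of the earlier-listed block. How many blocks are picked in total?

Greedy: pick Atlas (covers 9 new) → pick Gala (covers 2 new) → pick Bravo (covers 1 new). Total picks: 3.
(The true minimum cover uses only 2 blocks, so greedy is not optimal here.)

3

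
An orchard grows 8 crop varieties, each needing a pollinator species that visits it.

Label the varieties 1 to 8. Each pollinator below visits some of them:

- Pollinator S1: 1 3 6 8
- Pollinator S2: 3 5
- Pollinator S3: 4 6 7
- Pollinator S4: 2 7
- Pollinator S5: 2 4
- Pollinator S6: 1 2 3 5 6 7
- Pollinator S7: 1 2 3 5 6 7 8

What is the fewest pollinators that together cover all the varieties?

2

Take {S3, S7}. Their union is {1, 2, 3, 4, 5, 6, 7, 8}, which is all 8 varieties.
No single pollinator has all 8 varieties (the largest, S7, has 7), so 2 is optimal.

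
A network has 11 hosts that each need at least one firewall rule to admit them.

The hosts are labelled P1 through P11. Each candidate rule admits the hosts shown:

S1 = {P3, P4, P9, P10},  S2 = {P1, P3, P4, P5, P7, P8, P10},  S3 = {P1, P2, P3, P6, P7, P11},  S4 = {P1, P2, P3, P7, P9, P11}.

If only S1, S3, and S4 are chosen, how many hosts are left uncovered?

2

Union of S1, S3, S4 = {P1, P2, P3, P4, P6, P7, P9, P10, P11}.
Not covered: P5, P8 — 2 hosts.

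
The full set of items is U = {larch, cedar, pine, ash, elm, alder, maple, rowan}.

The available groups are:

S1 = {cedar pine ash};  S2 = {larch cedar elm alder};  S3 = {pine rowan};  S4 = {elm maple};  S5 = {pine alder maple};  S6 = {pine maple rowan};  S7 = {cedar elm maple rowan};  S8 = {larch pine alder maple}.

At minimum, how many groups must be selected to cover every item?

Take {S1, S2, S7}. Their union is {larch, cedar, pine, ash, elm, alder, maple, rowan}, which is all 8 items.
Only S1 contains ash, so S1 is forced; the remaining 5 items need at least 2 more groups (each remaining group adds at most 3) — so at least 3 groups are needed, and 3 is optimal.

3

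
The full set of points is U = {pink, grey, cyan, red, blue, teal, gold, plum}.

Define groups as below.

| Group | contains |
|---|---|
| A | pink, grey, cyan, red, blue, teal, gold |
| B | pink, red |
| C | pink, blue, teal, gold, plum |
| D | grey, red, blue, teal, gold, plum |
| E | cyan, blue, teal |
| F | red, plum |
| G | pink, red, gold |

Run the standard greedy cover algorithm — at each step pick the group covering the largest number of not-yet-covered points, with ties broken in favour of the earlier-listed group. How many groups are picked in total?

Greedy: pick A (covers 7 new) → pick C (covers 1 new). Total picks: 2.

2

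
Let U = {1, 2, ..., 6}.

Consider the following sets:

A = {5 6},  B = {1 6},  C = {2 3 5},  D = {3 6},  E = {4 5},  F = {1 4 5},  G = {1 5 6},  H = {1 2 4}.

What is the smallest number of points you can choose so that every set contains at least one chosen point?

3

T = {4, 5, 6} meets every set (each contains at least one member of T), and |T| = 3.
No choice of 2 points meets every set, so 3 is the minimum.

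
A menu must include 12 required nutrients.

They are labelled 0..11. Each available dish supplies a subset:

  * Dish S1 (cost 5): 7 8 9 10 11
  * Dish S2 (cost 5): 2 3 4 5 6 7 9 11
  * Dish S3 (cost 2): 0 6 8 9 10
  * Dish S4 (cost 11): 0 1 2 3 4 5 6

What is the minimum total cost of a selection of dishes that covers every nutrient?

S1, S4 together cover every nutrient (S1 ∪ S4 = {0, 1, 2, 3, 4, 5, 6, 7, 8, 9, 10, 11}); total cost 5 + 11 = 16.
The greedy pick S3, S2, S4 costs 18; no covering selection beats 16.

16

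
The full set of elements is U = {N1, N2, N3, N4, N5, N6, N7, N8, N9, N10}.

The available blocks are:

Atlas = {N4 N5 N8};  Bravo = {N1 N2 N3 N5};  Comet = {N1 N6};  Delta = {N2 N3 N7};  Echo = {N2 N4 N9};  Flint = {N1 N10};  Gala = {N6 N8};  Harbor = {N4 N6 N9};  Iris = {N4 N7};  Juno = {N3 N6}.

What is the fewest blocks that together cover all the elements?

Take {Atlas, Delta, Flint, Harbor}. Their union is {N1, N2, N3, N4, N5, N6, N7, N8, N9, N10}, which is all 10 elements.
Only Flint contains N10, so Flint is forced; the remaining 8 elements need at least 3 more blocks (each remaining block adds at most 3) — so at least 4 blocks are needed, and 4 is optimal.

4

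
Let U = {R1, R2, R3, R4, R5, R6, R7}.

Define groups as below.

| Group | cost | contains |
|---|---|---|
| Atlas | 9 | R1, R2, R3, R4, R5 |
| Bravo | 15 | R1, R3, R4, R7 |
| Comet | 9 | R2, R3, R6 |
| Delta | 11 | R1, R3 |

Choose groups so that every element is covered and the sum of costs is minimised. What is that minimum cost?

Atlas, Bravo, Comet together cover every element (Atlas ∪ Bravo ∪ Comet = {R1, R2, R3, R4, R5, R6, R7}); total cost 9 + 15 + 9 = 33.
No covering selection has total cost below 33.

33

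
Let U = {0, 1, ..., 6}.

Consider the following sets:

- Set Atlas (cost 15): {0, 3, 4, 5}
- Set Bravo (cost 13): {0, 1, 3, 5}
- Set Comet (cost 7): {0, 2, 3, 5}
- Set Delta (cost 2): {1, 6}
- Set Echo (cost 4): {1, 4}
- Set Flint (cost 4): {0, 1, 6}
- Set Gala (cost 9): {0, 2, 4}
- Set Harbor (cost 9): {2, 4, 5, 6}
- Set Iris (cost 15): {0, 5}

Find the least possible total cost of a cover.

13

Comet, Delta, Echo together cover every element (Comet ∪ Delta ∪ Echo = {0, 1, 2, 3, 4, 5, 6}); total cost 7 + 2 + 4 = 13.
No covering selection has total cost below 13.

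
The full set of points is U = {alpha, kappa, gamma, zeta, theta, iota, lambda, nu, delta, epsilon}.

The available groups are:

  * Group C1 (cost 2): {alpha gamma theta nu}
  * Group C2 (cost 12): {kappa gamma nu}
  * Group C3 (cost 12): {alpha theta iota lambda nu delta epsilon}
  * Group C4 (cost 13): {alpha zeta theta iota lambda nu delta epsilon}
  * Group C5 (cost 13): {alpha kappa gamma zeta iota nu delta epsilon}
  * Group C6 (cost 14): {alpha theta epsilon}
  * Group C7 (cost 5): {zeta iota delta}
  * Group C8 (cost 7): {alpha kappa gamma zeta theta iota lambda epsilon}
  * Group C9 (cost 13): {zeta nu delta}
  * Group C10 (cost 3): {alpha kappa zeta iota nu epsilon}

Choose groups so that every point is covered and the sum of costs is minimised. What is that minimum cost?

14

C1, C7, C8 together cover every point (C1 ∪ C7 ∪ C8 = {alpha, kappa, gamma, zeta, theta, iota, lambda, nu, delta, epsilon}); total cost 2 + 5 + 7 = 14.
The greedy pick C1, C10, C7, C8 costs 17; no covering selection beats 14.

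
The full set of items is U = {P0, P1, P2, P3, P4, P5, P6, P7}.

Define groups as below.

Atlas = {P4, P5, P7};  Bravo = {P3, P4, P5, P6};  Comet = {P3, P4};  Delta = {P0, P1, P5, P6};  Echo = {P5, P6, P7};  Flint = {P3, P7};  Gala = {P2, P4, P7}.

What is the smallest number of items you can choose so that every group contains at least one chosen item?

The 3 items {P4, P6, P7} hit every group.
No choice of 2 items meets every group, so 3 is the minimum.

3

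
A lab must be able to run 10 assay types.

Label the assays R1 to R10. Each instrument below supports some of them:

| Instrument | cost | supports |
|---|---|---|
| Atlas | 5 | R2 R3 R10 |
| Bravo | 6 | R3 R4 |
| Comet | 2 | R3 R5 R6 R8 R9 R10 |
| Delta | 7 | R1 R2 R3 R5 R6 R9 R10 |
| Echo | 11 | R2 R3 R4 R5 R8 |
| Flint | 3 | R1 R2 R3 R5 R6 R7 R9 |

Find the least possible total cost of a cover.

11

Bravo, Comet, Flint together cover every assay (Bravo ∪ Comet ∪ Flint = {R1, R2, R3, R4, R5, R6, R7, R8, R9, R10}); total cost 6 + 2 + 3 = 11.
No covering selection has total cost below 11.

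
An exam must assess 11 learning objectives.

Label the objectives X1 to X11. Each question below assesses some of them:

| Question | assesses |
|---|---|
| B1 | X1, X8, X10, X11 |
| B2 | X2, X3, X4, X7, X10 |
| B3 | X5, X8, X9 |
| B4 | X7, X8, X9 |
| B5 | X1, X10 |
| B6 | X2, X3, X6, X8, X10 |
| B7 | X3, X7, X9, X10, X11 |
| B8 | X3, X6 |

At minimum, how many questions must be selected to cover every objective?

B1 and B2 and B3 and B6 together: B1 ∪ B2 ∪ B3 ∪ B6 = {X1, X2, X3, X4, X5, X6, X7, X8, X9, X10, X11} — every objective is covered.
No 3 of the 8 questions cover everything (all 56 combinations miss at least one objective), so 4 is optimal.

4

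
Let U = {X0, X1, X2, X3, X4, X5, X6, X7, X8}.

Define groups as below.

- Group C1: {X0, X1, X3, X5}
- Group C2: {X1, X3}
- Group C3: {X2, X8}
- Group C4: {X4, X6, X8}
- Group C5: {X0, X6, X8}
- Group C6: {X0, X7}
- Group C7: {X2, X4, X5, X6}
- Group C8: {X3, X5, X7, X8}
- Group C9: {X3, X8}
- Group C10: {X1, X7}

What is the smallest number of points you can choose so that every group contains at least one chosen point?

Take H = {X2, X3, X7, X8}. Each listed group contains at least one of these, so H is a hitting set of size 4.
No choice of 3 points meets every group, so 4 is the minimum.

4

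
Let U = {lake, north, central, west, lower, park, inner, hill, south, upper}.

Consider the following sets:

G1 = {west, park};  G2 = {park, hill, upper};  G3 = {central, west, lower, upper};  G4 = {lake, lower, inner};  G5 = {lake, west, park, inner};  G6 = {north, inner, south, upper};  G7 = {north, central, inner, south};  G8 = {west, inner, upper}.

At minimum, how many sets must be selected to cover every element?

G2, G3, G4, and G7 cover everything between them: the union {lake, north, central, west, lower, park, inner, hill, south, upper} is all of U.
No 3 of the 8 sets cover everything (all 56 combinations miss at least one element), so 4 is optimal.

4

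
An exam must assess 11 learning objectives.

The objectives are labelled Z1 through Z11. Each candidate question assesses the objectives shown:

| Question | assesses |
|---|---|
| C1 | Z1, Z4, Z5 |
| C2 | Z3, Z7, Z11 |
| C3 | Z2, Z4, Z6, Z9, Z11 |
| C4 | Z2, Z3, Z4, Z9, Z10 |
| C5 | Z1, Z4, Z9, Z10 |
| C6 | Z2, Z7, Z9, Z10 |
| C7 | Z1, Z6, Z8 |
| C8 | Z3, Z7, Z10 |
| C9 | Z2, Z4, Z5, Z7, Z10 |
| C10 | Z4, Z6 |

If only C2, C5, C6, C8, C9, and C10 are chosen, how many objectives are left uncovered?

Union of C2, C5, C6, C8, C9, C10 = {Z1, Z2, Z3, Z4, Z5, Z6, Z7, Z9, Z10, Z11}.
Not covered: Z8 — 1 objective.

1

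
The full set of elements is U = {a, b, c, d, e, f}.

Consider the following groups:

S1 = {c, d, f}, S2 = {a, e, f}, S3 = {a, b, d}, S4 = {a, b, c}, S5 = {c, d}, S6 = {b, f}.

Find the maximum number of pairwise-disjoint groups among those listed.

2

S2, S5 are pairwise disjoint (S2={a,e,f}; S5={c,d}).
Every remaining group overlaps one of these, and no 3 of the listed groups are pairwise disjoint, so 2 is the maximum.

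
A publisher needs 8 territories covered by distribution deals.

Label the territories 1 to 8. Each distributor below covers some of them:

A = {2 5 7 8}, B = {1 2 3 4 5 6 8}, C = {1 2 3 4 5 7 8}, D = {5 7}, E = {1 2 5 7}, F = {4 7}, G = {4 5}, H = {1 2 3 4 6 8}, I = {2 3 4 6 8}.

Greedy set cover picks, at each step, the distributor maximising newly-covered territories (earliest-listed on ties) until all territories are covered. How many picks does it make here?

Greedy: pick B (covers 7 new) → pick A (covers 1 new). Total picks: 2.

2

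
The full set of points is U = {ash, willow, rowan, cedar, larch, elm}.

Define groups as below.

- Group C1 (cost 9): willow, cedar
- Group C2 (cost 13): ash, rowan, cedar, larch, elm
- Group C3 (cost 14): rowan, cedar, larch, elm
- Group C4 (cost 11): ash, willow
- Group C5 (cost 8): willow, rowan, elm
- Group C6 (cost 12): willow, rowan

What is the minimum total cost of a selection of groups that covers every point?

C2, C5 together cover every point (C2 ∪ C5 = {ash, willow, rowan, cedar, larch, elm}); total cost 13 + 8 = 21.
No covering selection has total cost below 21.

21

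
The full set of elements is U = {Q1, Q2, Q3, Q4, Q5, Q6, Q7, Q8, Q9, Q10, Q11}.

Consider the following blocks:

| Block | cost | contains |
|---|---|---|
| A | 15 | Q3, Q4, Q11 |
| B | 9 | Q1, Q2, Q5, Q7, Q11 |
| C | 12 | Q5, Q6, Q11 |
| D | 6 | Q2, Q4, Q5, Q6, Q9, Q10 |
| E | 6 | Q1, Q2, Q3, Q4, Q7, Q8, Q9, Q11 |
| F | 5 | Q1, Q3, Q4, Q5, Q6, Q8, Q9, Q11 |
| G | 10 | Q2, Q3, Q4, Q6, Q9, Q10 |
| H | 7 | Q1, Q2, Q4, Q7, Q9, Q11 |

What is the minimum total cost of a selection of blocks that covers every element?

D, E together cover every element (D ∪ E = {Q1, Q2, Q3, Q4, Q5, Q6, Q7, Q8, Q9, Q10, Q11}); total cost 6 + 6 = 12.
The greedy pick F, D, E costs 17; no covering selection beats 12.

12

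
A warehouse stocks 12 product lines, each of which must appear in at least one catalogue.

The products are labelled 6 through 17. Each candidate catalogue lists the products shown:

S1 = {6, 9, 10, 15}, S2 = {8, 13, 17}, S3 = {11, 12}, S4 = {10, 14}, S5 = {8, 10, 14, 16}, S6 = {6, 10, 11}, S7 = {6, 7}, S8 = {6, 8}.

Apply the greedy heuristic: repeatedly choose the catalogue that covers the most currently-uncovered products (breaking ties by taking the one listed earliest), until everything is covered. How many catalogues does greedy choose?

5

Greedy: pick S1 (covers 4 new) → pick S2 (covers 3 new) → pick S3 (covers 2 new) → pick S5 (covers 2 new) → pick S7 (covers 1 new). Total picks: 5.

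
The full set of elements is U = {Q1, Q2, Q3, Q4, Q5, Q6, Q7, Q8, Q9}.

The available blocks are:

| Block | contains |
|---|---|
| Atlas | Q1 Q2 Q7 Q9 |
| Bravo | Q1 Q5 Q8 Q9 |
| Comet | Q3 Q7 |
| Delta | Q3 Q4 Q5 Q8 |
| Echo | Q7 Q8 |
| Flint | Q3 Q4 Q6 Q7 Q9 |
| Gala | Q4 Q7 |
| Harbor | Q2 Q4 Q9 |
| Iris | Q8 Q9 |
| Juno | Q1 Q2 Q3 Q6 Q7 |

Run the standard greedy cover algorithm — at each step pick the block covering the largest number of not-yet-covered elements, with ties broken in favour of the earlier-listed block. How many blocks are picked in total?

3

Greedy: pick Flint (covers 5 new) → pick Bravo (covers 3 new) → pick Atlas (covers 1 new). Total picks: 3.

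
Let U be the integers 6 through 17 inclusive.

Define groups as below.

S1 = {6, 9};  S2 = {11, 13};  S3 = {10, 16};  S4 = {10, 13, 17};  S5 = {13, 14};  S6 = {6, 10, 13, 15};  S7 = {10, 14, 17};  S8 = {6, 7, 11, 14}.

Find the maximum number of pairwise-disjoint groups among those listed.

3

S1, S3, S5 are pairwise disjoint (S1={6,9}; S3={10,16}; S5={13,14}).
Every remaining group overlaps one of these, and no 4 of the listed groups are pairwise disjoint, so 3 is the maximum.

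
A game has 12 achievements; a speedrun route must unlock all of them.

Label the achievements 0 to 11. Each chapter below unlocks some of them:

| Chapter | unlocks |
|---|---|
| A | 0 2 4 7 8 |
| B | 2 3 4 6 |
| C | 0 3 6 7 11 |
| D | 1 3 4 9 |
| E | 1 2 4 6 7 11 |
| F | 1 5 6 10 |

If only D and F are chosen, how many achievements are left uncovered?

Union of D, F = {1, 3, 4, 5, 6, 9, 10}.
Not covered: 0, 2, 7, 8, 11 — 5 achievements.

5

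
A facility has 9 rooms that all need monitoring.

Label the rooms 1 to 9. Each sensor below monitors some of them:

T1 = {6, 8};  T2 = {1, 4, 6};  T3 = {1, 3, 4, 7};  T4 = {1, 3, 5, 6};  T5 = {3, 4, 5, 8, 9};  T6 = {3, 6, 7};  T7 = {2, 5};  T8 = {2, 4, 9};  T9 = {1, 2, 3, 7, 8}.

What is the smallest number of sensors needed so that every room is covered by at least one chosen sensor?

3

Take {T5, T6, T9}. Their union is {1, 2, 3, 4, 5, 6, 7, 8, 9}, which is all 9 rooms.
No 2 of the 9 sensors cover everything (all 36 combinations miss at least one room), so 3 is optimal.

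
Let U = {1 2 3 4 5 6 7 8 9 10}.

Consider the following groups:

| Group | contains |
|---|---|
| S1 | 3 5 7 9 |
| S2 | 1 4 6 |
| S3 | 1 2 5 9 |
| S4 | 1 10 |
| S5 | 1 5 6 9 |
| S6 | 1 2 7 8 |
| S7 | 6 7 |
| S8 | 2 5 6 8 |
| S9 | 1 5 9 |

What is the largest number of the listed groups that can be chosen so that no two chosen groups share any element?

S3, S7 are pairwise disjoint (S3={1,2,5,9}; S7={6,7}).
Every remaining group overlaps one of these, and no 3 of the listed groups are pairwise disjoint, so 2 is the maximum.

2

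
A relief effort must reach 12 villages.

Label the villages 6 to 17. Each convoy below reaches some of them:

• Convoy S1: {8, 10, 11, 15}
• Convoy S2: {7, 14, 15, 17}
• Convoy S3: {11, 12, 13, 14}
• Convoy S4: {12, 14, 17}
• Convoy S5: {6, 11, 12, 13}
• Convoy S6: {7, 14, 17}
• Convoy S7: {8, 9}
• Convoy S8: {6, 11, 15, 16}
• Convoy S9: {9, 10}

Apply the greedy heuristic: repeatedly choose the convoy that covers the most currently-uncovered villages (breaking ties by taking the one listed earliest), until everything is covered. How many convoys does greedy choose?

5

Greedy: pick S1 (covers 4 new) → pick S2 (covers 3 new) → pick S5 (covers 3 new) → pick S7 (covers 1 new) → pick S8 (covers 1 new). Total picks: 5.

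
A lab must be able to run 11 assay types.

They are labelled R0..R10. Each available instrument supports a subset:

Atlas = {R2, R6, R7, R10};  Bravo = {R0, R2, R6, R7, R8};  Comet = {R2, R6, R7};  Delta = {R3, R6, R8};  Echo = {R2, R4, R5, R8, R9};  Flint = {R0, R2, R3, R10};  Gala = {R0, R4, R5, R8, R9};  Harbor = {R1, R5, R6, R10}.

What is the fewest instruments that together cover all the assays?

4

Take {Bravo, Delta, Gala, Harbor}. Their union is {R0, R1, R2, R3, R4, R5, R6, R7, R8, R9, R10}, which is all 11 assays.
No 3 of the 8 instruments cover everything (all 56 combinations miss at least one assay), so 4 is optimal.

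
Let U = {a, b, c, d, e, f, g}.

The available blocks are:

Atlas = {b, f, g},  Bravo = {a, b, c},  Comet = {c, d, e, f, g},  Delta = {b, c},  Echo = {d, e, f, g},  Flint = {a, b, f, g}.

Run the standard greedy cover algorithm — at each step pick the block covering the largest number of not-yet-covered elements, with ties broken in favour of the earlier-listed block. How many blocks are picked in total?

2

Greedy: pick Comet (covers 5 new) → pick Bravo (covers 2 new). Total picks: 2.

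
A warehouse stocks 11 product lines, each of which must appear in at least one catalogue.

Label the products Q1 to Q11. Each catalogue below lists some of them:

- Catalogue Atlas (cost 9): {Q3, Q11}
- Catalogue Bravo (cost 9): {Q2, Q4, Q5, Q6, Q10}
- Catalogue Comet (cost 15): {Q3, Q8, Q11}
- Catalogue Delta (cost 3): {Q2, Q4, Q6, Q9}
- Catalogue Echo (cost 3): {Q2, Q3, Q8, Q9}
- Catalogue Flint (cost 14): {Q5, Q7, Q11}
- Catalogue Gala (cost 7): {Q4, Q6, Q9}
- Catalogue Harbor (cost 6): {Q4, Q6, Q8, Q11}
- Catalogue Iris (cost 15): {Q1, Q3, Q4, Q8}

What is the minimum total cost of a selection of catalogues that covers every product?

41

Bravo, Delta, Flint, Iris together cover every product (Bravo ∪ Delta ∪ Flint ∪ Iris = {Q1, Q2, Q3, Q4, Q5, Q6, Q7, Q8, Q9, Q10, Q11}); total cost 9 + 3 + 14 + 15 = 41.
The greedy pick Delta, Echo, Bravo, Harbor, Flint, Iris costs 50; no covering selection beats 41.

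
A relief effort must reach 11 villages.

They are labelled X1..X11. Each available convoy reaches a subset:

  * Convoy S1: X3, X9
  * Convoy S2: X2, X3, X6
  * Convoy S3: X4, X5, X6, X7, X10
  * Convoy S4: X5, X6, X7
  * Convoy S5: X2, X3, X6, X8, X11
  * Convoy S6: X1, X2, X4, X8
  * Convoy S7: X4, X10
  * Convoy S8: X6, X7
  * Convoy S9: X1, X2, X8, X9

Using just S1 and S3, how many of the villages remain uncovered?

Union of S1, S3 = {X3, X4, X5, X6, X7, X9, X10}.
Not covered: X1, X2, X8, X11 — 4 villages.

4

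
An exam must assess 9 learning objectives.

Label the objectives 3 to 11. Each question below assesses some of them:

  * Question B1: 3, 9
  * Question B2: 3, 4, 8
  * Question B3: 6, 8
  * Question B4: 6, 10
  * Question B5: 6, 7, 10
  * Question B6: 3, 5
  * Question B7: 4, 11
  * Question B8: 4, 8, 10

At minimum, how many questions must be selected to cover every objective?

B1 and B5 and B6 and B7 and B8 together: B1 ∪ B5 ∪ B6 ∪ B7 ∪ B8 = {3, 4, 5, 6, 7, 8, 9, 10, 11} — every objective is covered.
No 4 of the 8 questions cover everything (all 70 combinations miss at least one objective), so 5 is optimal.

5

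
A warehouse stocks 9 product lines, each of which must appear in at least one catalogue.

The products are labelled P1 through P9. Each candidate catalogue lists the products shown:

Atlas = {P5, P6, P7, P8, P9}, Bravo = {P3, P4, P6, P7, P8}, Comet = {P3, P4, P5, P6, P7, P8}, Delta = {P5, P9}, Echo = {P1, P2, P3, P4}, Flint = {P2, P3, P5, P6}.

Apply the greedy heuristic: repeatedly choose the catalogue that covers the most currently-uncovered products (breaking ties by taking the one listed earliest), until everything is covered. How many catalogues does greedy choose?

Greedy: pick Comet (covers 6 new) → pick Echo (covers 2 new) → pick Atlas (covers 1 new). Total picks: 3.
(The true minimum cover uses only 2 catalogues, so greedy is not optimal here.)

3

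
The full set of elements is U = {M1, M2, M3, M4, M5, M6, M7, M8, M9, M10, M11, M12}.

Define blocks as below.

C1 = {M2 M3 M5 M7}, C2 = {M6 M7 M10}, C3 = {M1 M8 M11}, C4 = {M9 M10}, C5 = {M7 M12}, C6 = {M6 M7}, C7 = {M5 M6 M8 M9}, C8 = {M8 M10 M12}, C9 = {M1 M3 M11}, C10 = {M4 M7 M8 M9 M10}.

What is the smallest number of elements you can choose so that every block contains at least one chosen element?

Take H = {M7, M9, M11, M12}. Each listed block contains at least one of these, so H is a hitting set of size 4.
No choice of 3 elements meets every block, so 4 is the minimum.

4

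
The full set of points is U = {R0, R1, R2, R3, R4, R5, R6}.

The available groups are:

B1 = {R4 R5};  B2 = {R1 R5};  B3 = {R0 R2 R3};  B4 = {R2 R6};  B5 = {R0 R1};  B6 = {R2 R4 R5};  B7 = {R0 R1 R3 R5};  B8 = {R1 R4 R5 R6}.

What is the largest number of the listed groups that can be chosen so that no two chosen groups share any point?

3

B1, B4, B5 are pairwise disjoint (B1={R4,R5}; B4={R2,R6}; B5={R0,R1}).
Every remaining group overlaps one of these, and no 4 of the listed groups are pairwise disjoint, so 3 is the maximum.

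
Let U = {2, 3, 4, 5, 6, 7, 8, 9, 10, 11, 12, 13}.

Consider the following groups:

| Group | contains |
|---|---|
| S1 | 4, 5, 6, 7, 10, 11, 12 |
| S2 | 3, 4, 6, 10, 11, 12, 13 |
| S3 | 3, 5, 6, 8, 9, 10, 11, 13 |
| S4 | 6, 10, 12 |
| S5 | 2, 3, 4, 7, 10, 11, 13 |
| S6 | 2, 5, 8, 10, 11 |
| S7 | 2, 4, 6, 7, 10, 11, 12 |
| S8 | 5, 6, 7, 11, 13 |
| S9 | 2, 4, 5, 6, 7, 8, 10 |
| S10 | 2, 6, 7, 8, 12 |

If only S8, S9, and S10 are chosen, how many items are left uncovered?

Union of S8, S9, S10 = {2, 4, 5, 6, 7, 8, 10, 11, 12, 13}.
Not covered: 3, 9 — 2 items.

2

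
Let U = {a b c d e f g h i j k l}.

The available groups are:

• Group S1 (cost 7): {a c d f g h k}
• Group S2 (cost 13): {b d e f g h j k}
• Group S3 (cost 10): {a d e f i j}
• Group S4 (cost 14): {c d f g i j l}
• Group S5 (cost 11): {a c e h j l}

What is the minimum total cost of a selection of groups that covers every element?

34

S2, S3, S5 together cover every element (S2 ∪ S3 ∪ S5 = {a, b, c, d, e, f, g, h, i, j, k, l}); total cost 13 + 10 + 11 = 34.
The greedy pick S1, S3, S5, S2 costs 41; no covering selection beats 34.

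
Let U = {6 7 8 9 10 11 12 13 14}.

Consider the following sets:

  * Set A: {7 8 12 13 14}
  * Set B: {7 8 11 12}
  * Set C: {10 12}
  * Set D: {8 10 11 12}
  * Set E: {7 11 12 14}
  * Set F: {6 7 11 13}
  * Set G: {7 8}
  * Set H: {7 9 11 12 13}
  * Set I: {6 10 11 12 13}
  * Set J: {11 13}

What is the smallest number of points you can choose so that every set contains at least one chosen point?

The 3 points {7, 12, 13} hit every set.
The sets C, G, J are pairwise disjoint, so any hitting set needs a separate point for each — at least 3. Hence 3 is optimal.

3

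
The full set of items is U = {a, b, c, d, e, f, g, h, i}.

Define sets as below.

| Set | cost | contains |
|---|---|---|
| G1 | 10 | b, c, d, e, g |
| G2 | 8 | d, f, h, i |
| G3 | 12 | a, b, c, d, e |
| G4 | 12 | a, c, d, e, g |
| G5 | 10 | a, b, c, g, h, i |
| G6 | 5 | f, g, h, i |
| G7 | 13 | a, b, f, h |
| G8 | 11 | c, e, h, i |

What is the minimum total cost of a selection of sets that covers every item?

17

G3, G6 together cover every item (G3 ∪ G6 = {a, b, c, d, e, f, g, h, i}); total cost 12 + 5 = 17.
No covering selection has total cost below 17.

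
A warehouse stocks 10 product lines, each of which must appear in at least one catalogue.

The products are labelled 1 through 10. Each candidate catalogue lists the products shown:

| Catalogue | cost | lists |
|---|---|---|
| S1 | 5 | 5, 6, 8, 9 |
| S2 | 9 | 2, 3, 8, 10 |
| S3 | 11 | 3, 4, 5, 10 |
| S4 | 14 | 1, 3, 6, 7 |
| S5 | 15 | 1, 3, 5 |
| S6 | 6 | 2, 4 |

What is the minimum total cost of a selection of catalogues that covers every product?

S1, S2, S4, S6 together cover every product (S1 ∪ S2 ∪ S4 ∪ S6 = {1, 2, 3, 4, 5, 6, 7, 8, 9, 10}); total cost 5 + 9 + 14 + 6 = 34.
No covering selection has total cost below 34.

34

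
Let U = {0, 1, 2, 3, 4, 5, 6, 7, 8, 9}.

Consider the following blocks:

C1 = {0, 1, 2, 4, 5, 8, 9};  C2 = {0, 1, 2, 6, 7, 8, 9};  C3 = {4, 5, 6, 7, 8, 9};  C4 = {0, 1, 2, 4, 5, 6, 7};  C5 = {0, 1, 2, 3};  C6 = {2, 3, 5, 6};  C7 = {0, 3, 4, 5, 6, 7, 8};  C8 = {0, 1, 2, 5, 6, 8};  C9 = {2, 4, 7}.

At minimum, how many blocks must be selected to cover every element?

2

C2 and C7 together: C2 ∪ C7 = {0, 1, 2, 3, 4, 5, 6, 7, 8, 9} — every element is covered.
No single block has all 10 elements (the largest, C1, has 7), so 2 is optimal.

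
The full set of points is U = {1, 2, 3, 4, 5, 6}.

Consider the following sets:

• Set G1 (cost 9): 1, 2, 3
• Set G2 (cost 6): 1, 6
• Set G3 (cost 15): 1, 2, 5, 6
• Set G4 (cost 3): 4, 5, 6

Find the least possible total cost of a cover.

12

G1, G4 together cover every point (G1 ∪ G4 = {1, 2, 3, 4, 5, 6}); total cost 9 + 3 = 12.
No covering selection has total cost below 12.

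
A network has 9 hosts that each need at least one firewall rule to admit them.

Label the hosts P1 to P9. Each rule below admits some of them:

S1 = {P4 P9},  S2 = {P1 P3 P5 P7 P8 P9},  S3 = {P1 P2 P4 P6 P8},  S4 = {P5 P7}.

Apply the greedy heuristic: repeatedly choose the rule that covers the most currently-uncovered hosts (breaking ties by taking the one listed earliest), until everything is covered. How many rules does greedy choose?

2

Greedy: pick S2 (covers 6 new) → pick S3 (covers 3 new). Total picks: 2.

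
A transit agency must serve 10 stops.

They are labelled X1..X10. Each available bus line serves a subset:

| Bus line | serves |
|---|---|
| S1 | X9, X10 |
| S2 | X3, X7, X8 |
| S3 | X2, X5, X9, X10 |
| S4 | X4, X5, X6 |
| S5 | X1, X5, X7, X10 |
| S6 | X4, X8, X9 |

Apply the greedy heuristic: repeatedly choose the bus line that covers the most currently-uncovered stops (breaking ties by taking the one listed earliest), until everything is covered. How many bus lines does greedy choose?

4

Greedy: pick S3 (covers 4 new) → pick S2 (covers 3 new) → pick S4 (covers 2 new) → pick S5 (covers 1 new). Total picks: 4.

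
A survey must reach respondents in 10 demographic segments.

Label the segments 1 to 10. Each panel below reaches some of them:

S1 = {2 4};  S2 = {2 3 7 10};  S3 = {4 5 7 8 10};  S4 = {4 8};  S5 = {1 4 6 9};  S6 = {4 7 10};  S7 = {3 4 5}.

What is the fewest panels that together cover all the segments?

S2 and S3 and S5 together: S2 ∪ S3 ∪ S5 = {1, 2, 3, 4, 5, 6, 7, 8, 9, 10} — every segment is covered.
Only S5 contains 1, so S5 is forced; the remaining 6 segments need at least 2 more panels (each remaining panel adds at most 4) — so at least 3 panels are needed, and 3 is optimal.

3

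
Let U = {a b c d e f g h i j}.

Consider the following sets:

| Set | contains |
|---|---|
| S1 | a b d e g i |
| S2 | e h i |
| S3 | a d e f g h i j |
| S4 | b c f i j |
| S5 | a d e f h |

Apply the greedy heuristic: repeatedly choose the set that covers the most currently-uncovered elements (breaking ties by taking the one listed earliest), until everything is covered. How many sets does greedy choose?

2

Greedy: pick S3 (covers 8 new) → pick S4 (covers 2 new). Total picks: 2.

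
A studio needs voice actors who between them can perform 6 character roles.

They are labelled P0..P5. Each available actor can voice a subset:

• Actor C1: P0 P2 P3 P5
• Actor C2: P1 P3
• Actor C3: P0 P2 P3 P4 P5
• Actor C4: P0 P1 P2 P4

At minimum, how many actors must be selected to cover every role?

2

Take {C1, C4}. Their union is {P0, P1, P2, P3, P4, P5}, which is all 6 roles.
No single actor has all 6 roles (the largest, C3, has 5), so 2 is optimal.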